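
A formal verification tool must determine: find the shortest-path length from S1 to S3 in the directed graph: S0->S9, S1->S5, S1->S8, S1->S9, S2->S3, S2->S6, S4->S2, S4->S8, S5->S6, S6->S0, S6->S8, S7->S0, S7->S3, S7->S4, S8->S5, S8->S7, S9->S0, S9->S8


BFS layer-by-layer from S1:
  dist 0: {S1}
  dist 1: {S5, S8, S9}
  dist 2: {S0, S6, S7}
  dist 3: {S3, S4}
  -> S3 reached at distance 3
Shortest path length = 3

3


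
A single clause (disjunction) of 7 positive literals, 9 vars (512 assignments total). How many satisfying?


Step 1: Total=2^9=512
Step 2: Unsat when all 7 false: 2^2=4
Step 3: Sat=512-4=508

508


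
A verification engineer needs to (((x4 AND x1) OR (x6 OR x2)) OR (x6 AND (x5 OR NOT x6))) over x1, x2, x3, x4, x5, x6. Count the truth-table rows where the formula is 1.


Formula: (((x4 AND x1) OR (x6 OR x2)) OR (x6 AND (x5 OR NOT x6))) over 6 vars (64 rows)
Evaluate each row (x1, x2, x3, x4, x5, x6 as bits, MSB first):
  row 0 [000000]: (((0 AND 0) OR (0 OR 0)) OR (0 AND (0 OR NOT 0))) -> 0
  row 1 [000001]: (((0 AND 0) OR (1 OR 0)) OR (1 AND (0 OR NOT 1))) -> 1
  row 2 [000010]: (((0 AND 0) OR (0 OR 0)) OR (0 AND (1 OR NOT 0))) -> 0
  row 3 [000011]: (((0 AND 0) OR (1 OR 0)) OR (1 AND (1 OR NOT 1))) -> 1
  row 4 [000100]: (((1 AND 0) OR (0 OR 0)) OR (0 AND (0 OR NOT 0))) -> 0
  (every remaining row is evaluated the same way; all 64 results are listed next)
Full result column, 8 rows per line (x1,x2,x3 fixed per line; x4,x5,x6 runs 000..111 left to right):
  rows 0-7 [x1,x2,x3=000]: 01010101  (ones: 4)
  rows 8-15 [x1,x2,x3=001]: 01010101  (ones: 4)
  rows 16-23 [x1,x2,x3=010]: 11111111  (ones: 8)
  rows 24-31 [x1,x2,x3=011]: 11111111  (ones: 8)
  rows 32-39 [x1,x2,x3=100]: 01011111  (ones: 6)
  rows 40-47 [x1,x2,x3=101]: 01011111  (ones: 6)
  rows 48-55 [x1,x2,x3=110]: 11111111  (ones: 8)
  rows 56-63 [x1,x2,x3=111]: 11111111  (ones: 8)
Count of 1-rows = 4+4+8+8+6+6+8+8 = 52

52


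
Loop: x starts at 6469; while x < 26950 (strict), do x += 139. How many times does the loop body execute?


Step 1: x goes from 6469 toward 26950 by 139; the body runs while x<26950, so iterations = ceil((bound-start)/step)
Step 2: Distance=20481
Step 3: ceil(20481/139)=148

148


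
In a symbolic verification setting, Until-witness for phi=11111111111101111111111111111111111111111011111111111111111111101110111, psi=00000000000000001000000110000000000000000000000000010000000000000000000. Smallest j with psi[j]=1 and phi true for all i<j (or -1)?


(phi U psi) at 0: need smallest j with psi[j]=1 and phi[i]=1 for all i in [0,j).
Scan from step 0:
  step 0: phi=1, psi=0 -> continue
  step 1: phi=1, psi=0 -> continue
  step 2: phi=1, psi=0 -> continue
  step 3: phi=1, psi=0 -> continue
  step 12: phi=0 -> phi-prefix broken from here
  step 16: psi=1 but phi already failed -> not a witness
  step 23: psi=1 but phi already failed -> not a witness
  step 24: psi=1 but phi already failed -> not a witness
  step 51: psi=1 but phi already failed -> not a witness
  end of trace: no witness -> -1
Witness step = -1

-1


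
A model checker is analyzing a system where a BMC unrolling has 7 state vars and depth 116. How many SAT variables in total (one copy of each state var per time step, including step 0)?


BMC unrolls to depth k, creating one copy of each state var for steps 0..k.
Step count = 116 + 1 = 117 (steps 0 through 116)
Vars per step = 7
Total = 7 * 117 = 819

819


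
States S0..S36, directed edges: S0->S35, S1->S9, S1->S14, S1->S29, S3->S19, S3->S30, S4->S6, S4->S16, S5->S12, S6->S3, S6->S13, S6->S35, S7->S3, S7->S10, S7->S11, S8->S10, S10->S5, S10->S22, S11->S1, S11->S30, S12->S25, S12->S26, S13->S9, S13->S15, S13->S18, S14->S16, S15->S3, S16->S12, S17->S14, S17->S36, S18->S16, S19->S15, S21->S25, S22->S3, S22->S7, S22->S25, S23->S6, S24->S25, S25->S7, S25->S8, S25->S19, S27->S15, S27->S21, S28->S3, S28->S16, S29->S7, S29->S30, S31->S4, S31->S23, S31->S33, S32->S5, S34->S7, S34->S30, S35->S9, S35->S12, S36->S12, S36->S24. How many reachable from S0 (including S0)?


BFS from S0:
  layer 0: {S0}
  layer 1: {S35}
  layer 2: {S9, S12}
  layer 3: {S25, S26}
  layer 4: {S7, S8, S19}
  layer 5: {S3, S10, S11, S15}
  layer 6: {S1, S5, S22, S30}
  layer 7: {S14, S29}
  layer 8: {S16}
Reachable set: {S0, S1, S3, S5, S7, S8, S9, S10, S11, S12, S14, S15, S16, S19, S22, S25, S26, S29, S30, S35}
Count = 20

20


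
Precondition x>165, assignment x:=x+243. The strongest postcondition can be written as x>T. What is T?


Formula: sp(P, x:=E) = exists old_x. (x = E[old_x/x]) AND P[old_x/x] (old_x is the value of x before the assignment; eliminate old_x by solving x = E[old_x/x] for old_x)
Step 1: Precondition P: x>165, i.e. old_x > 165
Step 2: Assignment gives x = old_x + 243, so old_x = x - 243
Step 3: Substitute into P: x - 243 > 165
Step 4: Simplify: x > 165+243 = 408

408


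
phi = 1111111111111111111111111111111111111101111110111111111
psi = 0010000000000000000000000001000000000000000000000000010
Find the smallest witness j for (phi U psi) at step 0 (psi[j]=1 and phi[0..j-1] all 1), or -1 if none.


(phi U psi) at 0: need smallest j with psi[j]=1 and phi[i]=1 for all i in [0,j).
Scan from step 0:
  step 0: phi=1, psi=0 -> continue
  step 1: phi=1, psi=0 -> continue
  step 2: psi=1 and phi held for [0,2) -> witness found
Witness step = 2

2


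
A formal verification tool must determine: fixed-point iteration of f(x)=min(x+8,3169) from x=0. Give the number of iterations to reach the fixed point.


Step 1: x=0, cap=3169, increment=8
Step 2: x grows by 8 each step until capped at 3169; fixed point is x=3169
Step 3: iterations = ceil(3169/8) = 397

397


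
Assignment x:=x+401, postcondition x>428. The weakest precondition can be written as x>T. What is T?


Formula: wp(x:=E, P) = P[E/x] (substitute E for x in postcondition)
Step 1: Postcondition: x>428
Step 2: Substitute x+401 for x: x+401>428
Step 3: Solve for x: x > 428-401 = 27

27


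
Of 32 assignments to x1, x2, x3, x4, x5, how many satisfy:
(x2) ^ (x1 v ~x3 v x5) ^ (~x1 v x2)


CNF with 3 clauses over 5 vars (32 assignments).
An assignment satisfies CNF iff every clause has >=1 true literal.
Check each row (bits = x1,x2,x3,x4,x5; clause T/F shown):
  row 0 [00000]: clauses=FTT -> 0
  row 1 [00001]: clauses=FTT -> 0
  row 2 [00010]: clauses=FTT -> 0
  row 3 [00011]: clauses=FTT -> 0
  row 4 [00100]: clauses=FFT -> 0
  row 5 [00101]: clauses=FTT -> 0
  row 6 [00110]: clauses=FFT -> 0
  row 7 [00111]: clauses=FTT -> 0
  row 8 [01000]: clauses=TTT -> 1
  row 9 [01001]: clauses=TTT -> 1
  row 10 [01010]: clauses=TTT -> 1
  row 11 [01011]: clauses=TTT -> 1
  row 12 [01100]: clauses=TFT -> 0
  row 13 [01101]: clauses=TTT -> 1
  row 14 [01110]: clauses=TFT -> 0
  row 15 [01111]: clauses=TTT -> 1
  row 16 [10000]: clauses=FTF -> 0
  row 17 [10001]: clauses=FTF -> 0
  row 18 [10010]: clauses=FTF -> 0
  row 19 [10011]: clauses=FTF -> 0
  row 20 [10100]: clauses=FTF -> 0
  row 21 [10101]: clauses=FTF -> 0
  row 22 [10110]: clauses=FTF -> 0
  row 23 [10111]: clauses=FTF -> 0
  row 24 [11000]: clauses=TTT -> 1
  row 25 [11001]: clauses=TTT -> 1
  row 26 [11010]: clauses=TTT -> 1
  row 27 [11011]: clauses=TTT -> 1
  row 28 [11100]: clauses=TTT -> 1
  row 29 [11101]: clauses=TTT -> 1
  row 30 [11110]: clauses=TTT -> 1
  row 31 [11111]: clauses=TTT -> 1
Full result column, 8 rows per line (x1,x2 fixed per line; x3,x4,x5 runs 000..111 left to right):
  rows 0-7 [x1,x2=00]: 00000000  (ones: 0)
  rows 8-15 [x1,x2=01]: 11110101  (ones: 6)
  rows 16-23 [x1,x2=10]: 00000000  (ones: 0)
  rows 24-31 [x1,x2=11]: 11111111  (ones: 8)
Satisfying assignments = 0+6+0+8 = 14

14


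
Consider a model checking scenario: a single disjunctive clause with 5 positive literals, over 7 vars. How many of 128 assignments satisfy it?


Step 1: Total=2^7=128
Step 2: Unsat when all 5 false: 2^2=4
Step 3: Sat=128-4=124

124


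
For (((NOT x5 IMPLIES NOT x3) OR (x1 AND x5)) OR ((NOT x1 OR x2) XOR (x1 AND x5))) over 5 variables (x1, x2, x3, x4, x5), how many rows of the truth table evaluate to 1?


Formula: (((NOT x5 IMPLIES NOT x3) OR (x1 AND x5)) OR ((NOT x1 OR x2) XOR (x1 AND x5))) over 5 vars (32 rows)
Evaluate each row (x1, x2, x3, x4, x5 as bits, MSB first):
  row 0 [00000]: (((NOT 0 IMPLIES NOT 0) OR (0 AND 0)) OR ((NOT 0 OR 0) XOR (0 AND 0))) -> 1
  row 1 [00001]: (((NOT 1 IMPLIES NOT 0) OR (0 AND 1)) OR ((NOT 0 OR 0) XOR (0 AND 1))) -> 1
  row 2 [00010]: (((NOT 0 IMPLIES NOT 0) OR (0 AND 0)) OR ((NOT 0 OR 0) XOR (0 AND 0))) -> 1
  row 3 [00011]: (((NOT 1 IMPLIES NOT 0) OR (0 AND 1)) OR ((NOT 0 OR 0) XOR (0 AND 1))) -> 1
  row 4 [00100]: (((NOT 0 IMPLIES NOT 1) OR (0 AND 0)) OR ((NOT 0 OR 0) XOR (0 AND 0))) -> 1
  row 5 [00101]: (((NOT 1 IMPLIES NOT 1) OR (0 AND 1)) OR ((NOT 0 OR 0) XOR (0 AND 1))) -> 1
  row 6 [00110]: (((NOT 0 IMPLIES NOT 1) OR (0 AND 0)) OR ((NOT 0 OR 0) XOR (0 AND 0))) -> 1
  row 7 [00111]: (((NOT 1 IMPLIES NOT 1) OR (0 AND 1)) OR ((NOT 0 OR 0) XOR (0 AND 1))) -> 1
  row 8 [01000]: (((NOT 0 IMPLIES NOT 0) OR (0 AND 0)) OR ((NOT 0 OR 1) XOR (0 AND 0))) -> 1
  row 9 [01001]: (((NOT 1 IMPLIES NOT 0) OR (0 AND 1)) OR ((NOT 0 OR 1) XOR (0 AND 1))) -> 1
  row 10 [01010]: (((NOT 0 IMPLIES NOT 0) OR (0 AND 0)) OR ((NOT 0 OR 1) XOR (0 AND 0))) -> 1
  row 11 [01011]: (((NOT 1 IMPLIES NOT 0) OR (0 AND 1)) OR ((NOT 0 OR 1) XOR (0 AND 1))) -> 1
  row 12 [01100]: (((NOT 0 IMPLIES NOT 1) OR (0 AND 0)) OR ((NOT 0 OR 1) XOR (0 AND 0))) -> 1
  row 13 [01101]: (((NOT 1 IMPLIES NOT 1) OR (0 AND 1)) OR ((NOT 0 OR 1) XOR (0 AND 1))) -> 1
  row 14 [01110]: (((NOT 0 IMPLIES NOT 1) OR (0 AND 0)) OR ((NOT 0 OR 1) XOR (0 AND 0))) -> 1
  row 15 [01111]: (((NOT 1 IMPLIES NOT 1) OR (0 AND 1)) OR ((NOT 0 OR 1) XOR (0 AND 1))) -> 1
  row 16 [10000]: (((NOT 0 IMPLIES NOT 0) OR (1 AND 0)) OR ((NOT 1 OR 0) XOR (1 AND 0))) -> 1
  row 17 [10001]: (((NOT 1 IMPLIES NOT 0) OR (1 AND 1)) OR ((NOT 1 OR 0) XOR (1 AND 1))) -> 1
  row 18 [10010]: (((NOT 0 IMPLIES NOT 0) OR (1 AND 0)) OR ((NOT 1 OR 0) XOR (1 AND 0))) -> 1
  row 19 [10011]: (((NOT 1 IMPLIES NOT 0) OR (1 AND 1)) OR ((NOT 1 OR 0) XOR (1 AND 1))) -> 1
  row 20 [10100]: (((NOT 0 IMPLIES NOT 1) OR (1 AND 0)) OR ((NOT 1 OR 0) XOR (1 AND 0))) -> 0
  row 21 [10101]: (((NOT 1 IMPLIES NOT 1) OR (1 AND 1)) OR ((NOT 1 OR 0) XOR (1 AND 1))) -> 1
  row 22 [10110]: (((NOT 0 IMPLIES NOT 1) OR (1 AND 0)) OR ((NOT 1 OR 0) XOR (1 AND 0))) -> 0
  row 23 [10111]: (((NOT 1 IMPLIES NOT 1) OR (1 AND 1)) OR ((NOT 1 OR 0) XOR (1 AND 1))) -> 1
  row 24 [11000]: (((NOT 0 IMPLIES NOT 0) OR (1 AND 0)) OR ((NOT 1 OR 1) XOR (1 AND 0))) -> 1
  row 25 [11001]: (((NOT 1 IMPLIES NOT 0) OR (1 AND 1)) OR ((NOT 1 OR 1) XOR (1 AND 1))) -> 1
  row 26 [11010]: (((NOT 0 IMPLIES NOT 0) OR (1 AND 0)) OR ((NOT 1 OR 1) XOR (1 AND 0))) -> 1
  row 27 [11011]: (((NOT 1 IMPLIES NOT 0) OR (1 AND 1)) OR ((NOT 1 OR 1) XOR (1 AND 1))) -> 1
  row 28 [11100]: (((NOT 0 IMPLIES NOT 1) OR (1 AND 0)) OR ((NOT 1 OR 1) XOR (1 AND 0))) -> 1
  row 29 [11101]: (((NOT 1 IMPLIES NOT 1) OR (1 AND 1)) OR ((NOT 1 OR 1) XOR (1 AND 1))) -> 1
  row 30 [11110]: (((NOT 0 IMPLIES NOT 1) OR (1 AND 0)) OR ((NOT 1 OR 1) XOR (1 AND 0))) -> 1
  row 31 [11111]: (((NOT 1 IMPLIES NOT 1) OR (1 AND 1)) OR ((NOT 1 OR 1) XOR (1 AND 1))) -> 1
Full result column, 8 rows per line (x1,x2 fixed per line; x3,x4,x5 runs 000..111 left to right):
  rows 0-7 [x1,x2=00]: 11111111  (ones: 8)
  rows 8-15 [x1,x2=01]: 11111111  (ones: 8)
  rows 16-23 [x1,x2=10]: 11110101  (ones: 6)
  rows 24-31 [x1,x2=11]: 11111111  (ones: 8)
Count of 1-rows = 8+8+6+8 = 30

30


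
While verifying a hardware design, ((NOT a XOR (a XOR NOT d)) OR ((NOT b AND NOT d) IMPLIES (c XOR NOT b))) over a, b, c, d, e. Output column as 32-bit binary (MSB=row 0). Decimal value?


Formula: ((NOT a XOR (a XOR NOT d)) OR ((NOT b AND NOT d) IMPLIES (c XOR NOT b))) over a, b, c, d, e (32 rows)
Evaluate each row (bits = a,b,c,d,e, MSB first):
  row 0 [00000]: ((NOT 0 XOR (0 XOR NOT 0)) OR ((NOT 0 AND NOT 0) IMPLIES (0 XOR NOT 0))) -> 1
  row 1 [00001]: ((NOT 0 XOR (0 XOR NOT 0)) OR ((NOT 0 AND NOT 0) IMPLIES (0 XOR NOT 0))) -> 1
  row 2 [00010]: ((NOT 0 XOR (0 XOR NOT 1)) OR ((NOT 0 AND NOT 1) IMPLIES (0 XOR NOT 0))) -> 1
  row 3 [00011]: ((NOT 0 XOR (0 XOR NOT 1)) OR ((NOT 0 AND NOT 1) IMPLIES (0 XOR NOT 0))) -> 1
  row 4 [00100]: ((NOT 0 XOR (0 XOR NOT 0)) OR ((NOT 0 AND NOT 0) IMPLIES (1 XOR NOT 0))) -> 0
  row 5 [00101]: ((NOT 0 XOR (0 XOR NOT 0)) OR ((NOT 0 AND NOT 0) IMPLIES (1 XOR NOT 0))) -> 0
  row 6 [00110]: ((NOT 0 XOR (0 XOR NOT 1)) OR ((NOT 0 AND NOT 1) IMPLIES (1 XOR NOT 0))) -> 1
  row 7 [00111]: ((NOT 0 XOR (0 XOR NOT 1)) OR ((NOT 0 AND NOT 1) IMPLIES (1 XOR NOT 0))) -> 1
  row 8 [01000]: ((NOT 0 XOR (0 XOR NOT 0)) OR ((NOT 1 AND NOT 0) IMPLIES (0 XOR NOT 1))) -> 1
  row 9 [01001]: ((NOT 0 XOR (0 XOR NOT 0)) OR ((NOT 1 AND NOT 0) IMPLIES (0 XOR NOT 1))) -> 1
  row 10 [01010]: ((NOT 0 XOR (0 XOR NOT 1)) OR ((NOT 1 AND NOT 1) IMPLIES (0 XOR NOT 1))) -> 1
  row 11 [01011]: ((NOT 0 XOR (0 XOR NOT 1)) OR ((NOT 1 AND NOT 1) IMPLIES (0 XOR NOT 1))) -> 1
  row 12 [01100]: ((NOT 0 XOR (0 XOR NOT 0)) OR ((NOT 1 AND NOT 0) IMPLIES (1 XOR NOT 1))) -> 1
  row 13 [01101]: ((NOT 0 XOR (0 XOR NOT 0)) OR ((NOT 1 AND NOT 0) IMPLIES (1 XOR NOT 1))) -> 1
  row 14 [01110]: ((NOT 0 XOR (0 XOR NOT 1)) OR ((NOT 1 AND NOT 1) IMPLIES (1 XOR NOT 1))) -> 1
  row 15 [01111]: ((NOT 0 XOR (0 XOR NOT 1)) OR ((NOT 1 AND NOT 1) IMPLIES (1 XOR NOT 1))) -> 1
  row 16 [10000]: ((NOT 1 XOR (1 XOR NOT 0)) OR ((NOT 0 AND NOT 0) IMPLIES (0 XOR NOT 0))) -> 1
  row 17 [10001]: ((NOT 1 XOR (1 XOR NOT 0)) OR ((NOT 0 AND NOT 0) IMPLIES (0 XOR NOT 0))) -> 1
  row 18 [10010]: ((NOT 1 XOR (1 XOR NOT 1)) OR ((NOT 0 AND NOT 1) IMPLIES (0 XOR NOT 0))) -> 1
  row 19 [10011]: ((NOT 1 XOR (1 XOR NOT 1)) OR ((NOT 0 AND NOT 1) IMPLIES (0 XOR NOT 0))) -> 1
  row 20 [10100]: ((NOT 1 XOR (1 XOR NOT 0)) OR ((NOT 0 AND NOT 0) IMPLIES (1 XOR NOT 0))) -> 0
  row 21 [10101]: ((NOT 1 XOR (1 XOR NOT 0)) OR ((NOT 0 AND NOT 0) IMPLIES (1 XOR NOT 0))) -> 0
  row 22 [10110]: ((NOT 1 XOR (1 XOR NOT 1)) OR ((NOT 0 AND NOT 1) IMPLIES (1 XOR NOT 0))) -> 1
  row 23 [10111]: ((NOT 1 XOR (1 XOR NOT 1)) OR ((NOT 0 AND NOT 1) IMPLIES (1 XOR NOT 0))) -> 1
  row 24 [11000]: ((NOT 1 XOR (1 XOR NOT 0)) OR ((NOT 1 AND NOT 0) IMPLIES (0 XOR NOT 1))) -> 1
  row 25 [11001]: ((NOT 1 XOR (1 XOR NOT 0)) OR ((NOT 1 AND NOT 0) IMPLIES (0 XOR NOT 1))) -> 1
  row 26 [11010]: ((NOT 1 XOR (1 XOR NOT 1)) OR ((NOT 1 AND NOT 1) IMPLIES (0 XOR NOT 1))) -> 1
  row 27 [11011]: ((NOT 1 XOR (1 XOR NOT 1)) OR ((NOT 1 AND NOT 1) IMPLIES (0 XOR NOT 1))) -> 1
  row 28 [11100]: ((NOT 1 XOR (1 XOR NOT 0)) OR ((NOT 1 AND NOT 0) IMPLIES (1 XOR NOT 1))) -> 1
  row 29 [11101]: ((NOT 1 XOR (1 XOR NOT 0)) OR ((NOT 1 AND NOT 0) IMPLIES (1 XOR NOT 1))) -> 1
  row 30 [11110]: ((NOT 1 XOR (1 XOR NOT 1)) OR ((NOT 1 AND NOT 1) IMPLIES (1 XOR NOT 1))) -> 1
  row 31 [11111]: ((NOT 1 XOR (1 XOR NOT 1)) OR ((NOT 1 AND NOT 1) IMPLIES (1 XOR NOT 1))) -> 1
Full result column, 4 rows per line (a,b,c fixed per line; d,e runs 00..11 left to right):
  rows 0-3 [a,b,c=000]: 1111  = hex F
  rows 4-7 [a,b,c=001]: 0011  = hex 3
  rows 8-11 [a,b,c=010]: 1111  = hex F
  rows 12-15 [a,b,c=011]: 1111  = hex F
  rows 16-19 [a,b,c=100]: 1111  = hex F
  rows 20-23 [a,b,c=101]: 0011  = hex 3
  rows 24-27 [a,b,c=110]: 1111  = hex F
  rows 28-31 [a,b,c=111]: 1111  = hex F
Output column (row 0 .. row 31) = 11110011111111111111001111111111
Output column grouped in 4s = 1111 0011 1111 1111 1111 0011 1111 1111 = 0xF3FFF3FF
Convert to decimal digit by digit (value = value*16 + digit):
  F -> 15
  15*16 + 3 = 243
  243*16 + 15 (F) = 3903
  3903*16 + 15 (F) = 62463
  62463*16 + 15 (F) = 999423
  999423*16 + 3 = 15990771
  15990771*16 + 15 (F) = 255852351
  255852351*16 + 15 (F) = 4093637631
Decimal = 4093637631

4093637631


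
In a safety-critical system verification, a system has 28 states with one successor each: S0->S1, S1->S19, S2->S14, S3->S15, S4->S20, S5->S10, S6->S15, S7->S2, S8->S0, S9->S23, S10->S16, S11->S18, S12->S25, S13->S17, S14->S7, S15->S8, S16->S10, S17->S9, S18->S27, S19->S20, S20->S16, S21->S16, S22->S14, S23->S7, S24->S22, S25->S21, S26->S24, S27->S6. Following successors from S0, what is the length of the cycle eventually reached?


Trace from S0 until a state repeats:
  S0 -> S1 -> S19 -> S20 -> S16 -> S10 -> S16
S16 first seen at step 4, revisited at step 6.
Cycle length = 6 - 4 = 2

2


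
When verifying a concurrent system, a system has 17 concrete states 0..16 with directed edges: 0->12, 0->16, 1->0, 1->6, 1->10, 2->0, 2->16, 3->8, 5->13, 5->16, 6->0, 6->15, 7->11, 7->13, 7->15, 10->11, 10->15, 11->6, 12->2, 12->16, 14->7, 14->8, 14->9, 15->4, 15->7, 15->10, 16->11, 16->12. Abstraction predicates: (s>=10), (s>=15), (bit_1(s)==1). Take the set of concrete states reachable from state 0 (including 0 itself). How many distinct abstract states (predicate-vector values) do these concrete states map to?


BFS from 0:
Concrete reachable: {0, 2, 4, 6, 7, 10, 11, 12, 13, 15, 16}
Abstract via predicates (s>=10), (s>=15), (bit_1(s)==1):
  (0,0,0) <- {0, 4}
  (0,0,1) <- {2, 6, 7}
  (1,0,0) <- {12, 13}
  (1,0,1) <- {10, 11}
  (1,1,0) <- {16}
  (1,1,1) <- {15}
Distinct abstract states = 6

6


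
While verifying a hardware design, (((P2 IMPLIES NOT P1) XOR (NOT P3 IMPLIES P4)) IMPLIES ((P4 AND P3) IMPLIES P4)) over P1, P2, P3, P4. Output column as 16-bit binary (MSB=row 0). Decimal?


Formula: (((P2 IMPLIES NOT P1) XOR (NOT P3 IMPLIES P4)) IMPLIES ((P4 AND P3) IMPLIES P4)) over P1, P2, P3, P4 (16 rows)
Evaluate each row (bits = P1,P2,P3,P4, MSB first):
  row 0 [0000]: (((0 IMPLIES NOT 0) XOR (NOT 0 IMPLIES 0)) IMPLIES ((0 AND 0) IMPLIES 0)) -> 1
  row 1 [0001]: (((0 IMPLIES NOT 0) XOR (NOT 0 IMPLIES 1)) IMPLIES ((1 AND 0) IMPLIES 1)) -> 1
  row 2 [0010]: (((0 IMPLIES NOT 0) XOR (NOT 1 IMPLIES 0)) IMPLIES ((0 AND 1) IMPLIES 0)) -> 1
  row 3 [0011]: (((0 IMPLIES NOT 0) XOR (NOT 1 IMPLIES 1)) IMPLIES ((1 AND 1) IMPLIES 1)) -> 1
  row 4 [0100]: (((1 IMPLIES NOT 0) XOR (NOT 0 IMPLIES 0)) IMPLIES ((0 AND 0) IMPLIES 0)) -> 1
  row 5 [0101]: (((1 IMPLIES NOT 0) XOR (NOT 0 IMPLIES 1)) IMPLIES ((1 AND 0) IMPLIES 1)) -> 1
  row 6 [0110]: (((1 IMPLIES NOT 0) XOR (NOT 1 IMPLIES 0)) IMPLIES ((0 AND 1) IMPLIES 0)) -> 1
  row 7 [0111]: (((1 IMPLIES NOT 0) XOR (NOT 1 IMPLIES 1)) IMPLIES ((1 AND 1) IMPLIES 1)) -> 1
  row 8 [1000]: (((0 IMPLIES NOT 1) XOR (NOT 0 IMPLIES 0)) IMPLIES ((0 AND 0) IMPLIES 0)) -> 1
  row 9 [1001]: (((0 IMPLIES NOT 1) XOR (NOT 0 IMPLIES 1)) IMPLIES ((1 AND 0) IMPLIES 1)) -> 1
  row 10 [1010]: (((0 IMPLIES NOT 1) XOR (NOT 1 IMPLIES 0)) IMPLIES ((0 AND 1) IMPLIES 0)) -> 1
  row 11 [1011]: (((0 IMPLIES NOT 1) XOR (NOT 1 IMPLIES 1)) IMPLIES ((1 AND 1) IMPLIES 1)) -> 1
  row 12 [1100]: (((1 IMPLIES NOT 1) XOR (NOT 0 IMPLIES 0)) IMPLIES ((0 AND 0) IMPLIES 0)) -> 1
  row 13 [1101]: (((1 IMPLIES NOT 1) XOR (NOT 0 IMPLIES 1)) IMPLIES ((1 AND 0) IMPLIES 1)) -> 1
  row 14 [1110]: (((1 IMPLIES NOT 1) XOR (NOT 1 IMPLIES 0)) IMPLIES ((0 AND 1) IMPLIES 0)) -> 1
  row 15 [1111]: (((1 IMPLIES NOT 1) XOR (NOT 1 IMPLIES 1)) IMPLIES ((1 AND 1) IMPLIES 1)) -> 1
Full result column, 4 rows per line (P1,P2 fixed per line; P3,P4 runs 00..11 left to right):
  rows 0-3 [P1,P2=00]: 1111  = hex F
  rows 4-7 [P1,P2=01]: 1111  = hex F
  rows 8-11 [P1,P2=10]: 1111  = hex F
  rows 12-15 [P1,P2=11]: 1111  = hex F
Output column (row 0 .. row 15) = 1111111111111111
Output column grouped in 4s = 1111 1111 1111 1111 = 0xFFFF
Convert to decimal digit by digit (value = value*16 + digit):
  F -> 15
  15*16 + 15 (F) = 255
  255*16 + 15 (F) = 4095
  4095*16 + 15 (F) = 65535
Decimal = 65535

65535


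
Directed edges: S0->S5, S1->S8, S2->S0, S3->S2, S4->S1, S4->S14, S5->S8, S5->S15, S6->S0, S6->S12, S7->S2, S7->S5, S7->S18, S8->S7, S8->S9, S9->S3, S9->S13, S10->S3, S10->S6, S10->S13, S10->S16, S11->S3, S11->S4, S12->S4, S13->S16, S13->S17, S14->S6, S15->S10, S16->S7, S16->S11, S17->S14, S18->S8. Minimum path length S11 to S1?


BFS layer-by-layer from S11:
  dist 0: {S11}
  dist 1: {S3, S4}
  dist 2: {S1, S2, S14}
  -> S1 reached at distance 2
Shortest path length = 2

2


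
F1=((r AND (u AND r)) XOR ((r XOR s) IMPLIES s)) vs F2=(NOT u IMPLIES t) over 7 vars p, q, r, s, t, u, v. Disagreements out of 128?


F1 = ((r AND (u AND r)) XOR ((r XOR s) IMPLIES s))
F2 = (NOT u IMPLIES t)
Evaluate both on each of 128 rows (bits = p,q,r,s,t,u,v):
  row 0 [0000000]: F1=1 F2=0 (differ) -> 1
  row 1 [0000001]: F1=1 F2=0 (differ) -> 1
  row 2 [0000010]: F1=1 F2=1 -> 0
  row 3 [0000011]: F1=1 F2=1 -> 0
  row 4 [0000100]: F1=1 F2=1 -> 0
  (every remaining row is evaluated the same way; all 128 results are listed next)
Full result column, 8 rows per line (p,q,r,s fixed per line; t,u,v runs 000..111 left to right):
  rows 0-7 [p,q,r,s=0000]: 11000000  (ones: 2)
  rows 8-15 [p,q,r,s=0001]: 11000000  (ones: 2)
  rows 16-23 [p,q,r,s=0010]: 00001100  (ones: 2)
  rows 24-31 [p,q,r,s=0011]: 11110011  (ones: 6)
  rows 32-39 [p,q,r,s=0100]: 11000000  (ones: 2)
  rows 40-47 [p,q,r,s=0101]: 11000000  (ones: 2)
  rows 48-55 [p,q,r,s=0110]: 00001100  (ones: 2)
  rows 56-63 [p,q,r,s=0111]: 11110011  (ones: 6)
  rows 64-71 [p,q,r,s=1000]: 11000000  (ones: 2)
  rows 72-79 [p,q,r,s=1001]: 11000000  (ones: 2)
  rows 80-87 [p,q,r,s=1010]: 00001100  (ones: 2)
  rows 88-95 [p,q,r,s=1011]: 11110011  (ones: 6)
  rows 96-103 [p,q,r,s=1100]: 11000000  (ones: 2)
  rows 104-111 [p,q,r,s=1101]: 11000000  (ones: 2)
  rows 112-119 [p,q,r,s=1110]: 00001100  (ones: 2)
  rows 120-127 [p,q,r,s=1111]: 11110011  (ones: 6)
Disagreements = 2+2+2+6+2+2+2+6+2+2+2+6+2+2+2+6 = 48

48


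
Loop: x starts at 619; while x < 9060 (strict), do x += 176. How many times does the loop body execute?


Step 1: x goes from 619 toward 9060 by 176; the body runs while x<9060, so iterations = ceil((bound-start)/step)
Step 2: Distance=8441
Step 3: ceil(8441/176)=48

48


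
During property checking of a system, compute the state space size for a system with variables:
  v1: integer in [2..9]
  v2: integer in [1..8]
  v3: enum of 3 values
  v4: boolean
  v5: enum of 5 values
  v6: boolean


State space = product of domain sizes of all variables.
Domain sizes:
  v1 (integer in [2..9]): 8
  v2 (integer in [1..8]): 8
  v3 (enum of 3 values): 3
  v4 (boolean): 2
  v5 (enum of 5 values): 5
  v6 (boolean): 2
Product = 8 * 8 * 3 * 2 * 5 * 2 = 3840

3840


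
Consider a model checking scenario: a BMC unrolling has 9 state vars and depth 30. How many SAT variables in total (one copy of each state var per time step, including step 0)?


BMC unrolls to depth k, creating one copy of each state var for steps 0..k.
Step count = 30 + 1 = 31 (steps 0 through 30)
Vars per step = 9
Total = 9 * 31 = 279

279


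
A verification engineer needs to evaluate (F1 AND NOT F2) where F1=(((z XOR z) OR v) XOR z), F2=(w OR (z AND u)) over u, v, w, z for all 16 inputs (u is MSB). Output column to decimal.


F1 = (((z XOR z) OR v) XOR z)
F2 = (w OR (z AND u))
Counterexample to F1=>F2 is where F1=1 and F2=0.
Evaluate each row (bits = u,v,w,z, MSB first):
  row 0 [0000]: F1=0 F2=0 -> F1&~F2 -> 0
  row 1 [0001]: F1=1 F2=0 -> F1&~F2 -> 1
  row 2 [0010]: F1=0 F2=1 -> F1&~F2 -> 0
  row 3 [0011]: F1=1 F2=1 -> F1&~F2 -> 0
  row 4 [0100]: F1=1 F2=0 -> F1&~F2 -> 1
  row 5 [0101]: F1=0 F2=0 -> F1&~F2 -> 0
  row 6 [0110]: F1=1 F2=1 -> F1&~F2 -> 0
  row 7 [0111]: F1=0 F2=1 -> F1&~F2 -> 0
  row 8 [1000]: F1=0 F2=0 -> F1&~F2 -> 0
  row 9 [1001]: F1=1 F2=1 -> F1&~F2 -> 0
  row 10 [1010]: F1=0 F2=1 -> F1&~F2 -> 0
  row 11 [1011]: F1=1 F2=1 -> F1&~F2 -> 0
  row 12 [1100]: F1=1 F2=0 -> F1&~F2 -> 1
  row 13 [1101]: F1=0 F2=1 -> F1&~F2 -> 0
  row 14 [1110]: F1=1 F2=1 -> F1&~F2 -> 0
  row 15 [1111]: F1=0 F2=1 -> F1&~F2 -> 0
Full result column, 4 rows per line (u,v fixed per line; w,z runs 00..11 left to right):
  rows 0-3 [u,v=00]: 0100  = hex 4
  rows 4-7 [u,v=01]: 1000  = hex 8
  rows 8-11 [u,v=10]: 0000  = hex 0
  rows 12-15 [u,v=11]: 1000  = hex 8
Counterexample vector (row 0 .. row 15) = 0100100000001000
Output column grouped in 4s = 0100 1000 0000 1000 = 0x4808
Convert to decimal digit by digit (value = value*16 + digit):
  4 -> 4
  4*16 + 8 = 72
  72*16 + 0 = 1152
  1152*16 + 8 = 18440
Decimal = 18440

18440


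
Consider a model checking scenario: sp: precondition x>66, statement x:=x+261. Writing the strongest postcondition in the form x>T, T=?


Formula: sp(P, x:=E) = exists old_x. (x = E[old_x/x]) AND P[old_x/x] (old_x is the value of x before the assignment; eliminate old_x by solving x = E[old_x/x] for old_x)
Step 1: Precondition P: x>66, i.e. old_x > 66
Step 2: Assignment gives x = old_x + 261, so old_x = x - 261
Step 3: Substitute into P: x - 261 > 66
Step 4: Simplify: x > 66+261 = 327

327


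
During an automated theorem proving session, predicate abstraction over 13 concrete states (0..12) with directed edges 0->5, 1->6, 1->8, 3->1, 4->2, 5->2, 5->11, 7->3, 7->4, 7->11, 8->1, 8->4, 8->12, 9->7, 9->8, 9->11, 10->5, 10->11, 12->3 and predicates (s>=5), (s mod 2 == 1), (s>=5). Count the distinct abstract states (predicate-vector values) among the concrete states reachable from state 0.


BFS from 0:
Concrete reachable: {0, 2, 5, 11}
Abstract via predicates (s>=5), (s mod 2 == 1), (s>=5):
  (0,0,0) <- {0, 2}
  (1,1,1) <- {5, 11}
Distinct abstract states = 2

2


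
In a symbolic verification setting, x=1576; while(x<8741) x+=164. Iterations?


Step 1: x goes from 1576 toward 8741 by 164; the body runs while x<8741, so iterations = ceil((bound-start)/step)
Step 2: Distance=7165
Step 3: ceil(7165/164)=44

44


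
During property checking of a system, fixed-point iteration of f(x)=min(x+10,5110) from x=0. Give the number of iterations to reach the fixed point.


Step 1: x=0, cap=5110, increment=10
Step 2: x grows by 10 each step until capped at 5110; fixed point is x=5110
Step 3: iterations = ceil(5110/10) = 511

511


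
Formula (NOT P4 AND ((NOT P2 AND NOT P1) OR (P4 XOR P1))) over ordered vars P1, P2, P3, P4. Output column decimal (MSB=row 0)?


Formula: (NOT P4 AND ((NOT P2 AND NOT P1) OR (P4 XOR P1))) over P1, P2, P3, P4 (16 rows)
Evaluate each row (bits = P1,P2,P3,P4, MSB first):
  row 0 [0000]: (NOT 0 AND ((NOT 0 AND NOT 0) OR (0 XOR 0))) -> 1
  row 1 [0001]: (NOT 1 AND ((NOT 0 AND NOT 0) OR (1 XOR 0))) -> 0
  row 2 [0010]: (NOT 0 AND ((NOT 0 AND NOT 0) OR (0 XOR 0))) -> 1
  row 3 [0011]: (NOT 1 AND ((NOT 0 AND NOT 0) OR (1 XOR 0))) -> 0
  row 4 [0100]: (NOT 0 AND ((NOT 1 AND NOT 0) OR (0 XOR 0))) -> 0
  row 5 [0101]: (NOT 1 AND ((NOT 1 AND NOT 0) OR (1 XOR 0))) -> 0
  row 6 [0110]: (NOT 0 AND ((NOT 1 AND NOT 0) OR (0 XOR 0))) -> 0
  row 7 [0111]: (NOT 1 AND ((NOT 1 AND NOT 0) OR (1 XOR 0))) -> 0
  row 8 [1000]: (NOT 0 AND ((NOT 0 AND NOT 1) OR (0 XOR 1))) -> 1
  row 9 [1001]: (NOT 1 AND ((NOT 0 AND NOT 1) OR (1 XOR 1))) -> 0
  row 10 [1010]: (NOT 0 AND ((NOT 0 AND NOT 1) OR (0 XOR 1))) -> 1
  row 11 [1011]: (NOT 1 AND ((NOT 0 AND NOT 1) OR (1 XOR 1))) -> 0
  row 12 [1100]: (NOT 0 AND ((NOT 1 AND NOT 1) OR (0 XOR 1))) -> 1
  row 13 [1101]: (NOT 1 AND ((NOT 1 AND NOT 1) OR (1 XOR 1))) -> 0
  row 14 [1110]: (NOT 0 AND ((NOT 1 AND NOT 1) OR (0 XOR 1))) -> 1
  row 15 [1111]: (NOT 1 AND ((NOT 1 AND NOT 1) OR (1 XOR 1))) -> 0
Full result column, 4 rows per line (P1,P2 fixed per line; P3,P4 runs 00..11 left to right):
  rows 0-3 [P1,P2=00]: 1010  = hex A
  rows 4-7 [P1,P2=01]: 0000  = hex 0
  rows 8-11 [P1,P2=10]: 1010  = hex A
  rows 12-15 [P1,P2=11]: 1010  = hex A
Output column (row 0 .. row 15) = 1010000010101010
Output column grouped in 4s = 1010 0000 1010 1010 = 0xA0AA
Convert to decimal digit by digit (value = value*16 + digit):
  A -> 10
  10*16 + 0 = 160
  160*16 + 10 (A) = 2570
  2570*16 + 10 (A) = 41130
Decimal = 41130

41130


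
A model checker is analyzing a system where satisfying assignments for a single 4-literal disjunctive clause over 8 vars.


Step 1: Total=2^8=256
Step 2: Unsat when all 4 false: 2^4=16
Step 3: Sat=256-16=240

240


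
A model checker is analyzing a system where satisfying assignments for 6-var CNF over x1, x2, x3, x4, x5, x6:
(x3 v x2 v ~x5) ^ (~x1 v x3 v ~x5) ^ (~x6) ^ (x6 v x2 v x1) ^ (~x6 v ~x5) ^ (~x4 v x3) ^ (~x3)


CNF with 7 clauses over 6 vars (64 assignments).
An assignment satisfies CNF iff every clause has >=1 true literal.
Check each row (bits = x1,x2,x3,x4,x5,x6; clause T/F shown):
  row 0 [000000]: clauses=TTTFTTT -> 0
  row 1 [000001]: clauses=TTFTTTT -> 0
  row 2 [000010]: clauses=FTTFTTT -> 0
  row 3 [000011]: clauses=FTFTFTT -> 0
  row 4 [000100]: clauses=TTTFTFT -> 0
  (every remaining row is evaluated the same way; all 64 results are listed next)
Full result column, 8 rows per line (x1,x2,x3 fixed per line; x4,x5,x6 runs 000..111 left to right):
  rows 0-7 [x1,x2,x3=000]: 00000000  (ones: 0)
  rows 8-15 [x1,x2,x3=001]: 00000000  (ones: 0)
  rows 16-23 [x1,x2,x3=010]: 10100000  (ones: 2)
  rows 24-31 [x1,x2,x3=011]: 00000000  (ones: 0)
  rows 32-39 [x1,x2,x3=100]: 10000000  (ones: 1)
  rows 40-47 [x1,x2,x3=101]: 00000000  (ones: 0)
  rows 48-55 [x1,x2,x3=110]: 10000000  (ones: 1)
  rows 56-63 [x1,x2,x3=111]: 00000000  (ones: 0)
Satisfying assignments = 0+0+2+0+1+0+1+0 = 4

4


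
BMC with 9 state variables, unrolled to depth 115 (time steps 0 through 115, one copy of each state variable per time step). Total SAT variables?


BMC unrolls to depth k, creating one copy of each state var for steps 0..k.
Step count = 115 + 1 = 116 (steps 0 through 115)
Vars per step = 9
Total = 9 * 116 = 1044

1044


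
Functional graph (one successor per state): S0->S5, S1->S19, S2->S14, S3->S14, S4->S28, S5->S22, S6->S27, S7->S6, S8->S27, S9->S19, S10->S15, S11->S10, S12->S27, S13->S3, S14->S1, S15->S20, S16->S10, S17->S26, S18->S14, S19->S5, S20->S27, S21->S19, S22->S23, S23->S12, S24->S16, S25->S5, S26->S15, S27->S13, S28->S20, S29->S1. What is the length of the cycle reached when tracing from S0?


Trace from S0 until a state repeats:
  S0 -> S5 -> S22 -> S23 -> S12 -> S27 -> S13 -> S3 -> S14 -> S1 -> S19 -> S5
S5 first seen at step 1, revisited at step 11.
Cycle length = 11 - 1 = 10

10


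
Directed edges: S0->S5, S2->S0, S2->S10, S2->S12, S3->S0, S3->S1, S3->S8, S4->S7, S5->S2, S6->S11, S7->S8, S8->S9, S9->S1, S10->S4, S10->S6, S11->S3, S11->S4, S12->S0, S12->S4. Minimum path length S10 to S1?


BFS layer-by-layer from S10:
  dist 0: {S10}
  dist 1: {S4, S6}
  dist 2: {S7, S11}
  dist 3: {S3, S8}
  dist 4: {S0, S1, S9}
  -> S1 reached at distance 4
Shortest path length = 4

4


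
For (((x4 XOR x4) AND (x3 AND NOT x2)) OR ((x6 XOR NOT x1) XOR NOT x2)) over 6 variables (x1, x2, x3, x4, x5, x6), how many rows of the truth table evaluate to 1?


Formula: (((x4 XOR x4) AND (x3 AND NOT x2)) OR ((x6 XOR NOT x1) XOR NOT x2)) over 6 vars (64 rows)
Evaluate each row (x1, x2, x3, x4, x5, x6 as bits, MSB first):
  row 0 [000000]: (((0 XOR 0) AND (0 AND NOT 0)) OR ((0 XOR NOT 0) XOR NOT 0)) -> 0
  row 1 [000001]: (((0 XOR 0) AND (0 AND NOT 0)) OR ((1 XOR NOT 0) XOR NOT 0)) -> 1
  row 2 [000010]: (((0 XOR 0) AND (0 AND NOT 0)) OR ((0 XOR NOT 0) XOR NOT 0)) -> 0
  row 3 [000011]: (((0 XOR 0) AND (0 AND NOT 0)) OR ((1 XOR NOT 0) XOR NOT 0)) -> 1
  row 4 [000100]: (((1 XOR 1) AND (0 AND NOT 0)) OR ((0 XOR NOT 0) XOR NOT 0)) -> 0
  (every remaining row is evaluated the same way; all 64 results are listed next)
Full result column, 8 rows per line (x1,x2,x3 fixed per line; x4,x5,x6 runs 000..111 left to right):
  rows 0-7 [x1,x2,x3=000]: 01010101  (ones: 4)
  rows 8-15 [x1,x2,x3=001]: 01010101  (ones: 4)
  rows 16-23 [x1,x2,x3=010]: 10101010  (ones: 4)
  rows 24-31 [x1,x2,x3=011]: 10101010  (ones: 4)
  rows 32-39 [x1,x2,x3=100]: 10101010  (ones: 4)
  rows 40-47 [x1,x2,x3=101]: 10101010  (ones: 4)
  rows 48-55 [x1,x2,x3=110]: 01010101  (ones: 4)
  rows 56-63 [x1,x2,x3=111]: 01010101  (ones: 4)
Count of 1-rows = 4+4+4+4+4+4+4+4 = 32

32


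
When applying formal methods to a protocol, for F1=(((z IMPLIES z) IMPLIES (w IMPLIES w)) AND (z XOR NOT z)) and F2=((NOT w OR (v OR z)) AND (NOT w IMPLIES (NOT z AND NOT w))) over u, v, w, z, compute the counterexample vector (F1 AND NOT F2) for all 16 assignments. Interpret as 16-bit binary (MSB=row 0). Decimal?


F1 = (((z IMPLIES z) IMPLIES (w IMPLIES w)) AND (z XOR NOT z))
F2 = ((NOT w OR (v OR z)) AND (NOT w IMPLIES (NOT z AND NOT w)))
Counterexample to F1=>F2 is where F1=1 and F2=0.
Evaluate each row (bits = u,v,w,z, MSB first):
  row 0 [0000]: F1=1 F2=1 -> F1&~F2 -> 0
  row 1 [0001]: F1=1 F2=0 -> F1&~F2 -> 1
  row 2 [0010]: F1=1 F2=0 -> F1&~F2 -> 1
  row 3 [0011]: F1=1 F2=1 -> F1&~F2 -> 0
  row 4 [0100]: F1=1 F2=1 -> F1&~F2 -> 0
  row 5 [0101]: F1=1 F2=0 -> F1&~F2 -> 1
  row 6 [0110]: F1=1 F2=1 -> F1&~F2 -> 0
  row 7 [0111]: F1=1 F2=1 -> F1&~F2 -> 0
  row 8 [1000]: F1=1 F2=1 -> F1&~F2 -> 0
  row 9 [1001]: F1=1 F2=0 -> F1&~F2 -> 1
  row 10 [1010]: F1=1 F2=0 -> F1&~F2 -> 1
  row 11 [1011]: F1=1 F2=1 -> F1&~F2 -> 0
  row 12 [1100]: F1=1 F2=1 -> F1&~F2 -> 0
  row 13 [1101]: F1=1 F2=0 -> F1&~F2 -> 1
  row 14 [1110]: F1=1 F2=1 -> F1&~F2 -> 0
  row 15 [1111]: F1=1 F2=1 -> F1&~F2 -> 0
Full result column, 4 rows per line (u,v fixed per line; w,z runs 00..11 left to right):
  rows 0-3 [u,v=00]: 0110  = hex 6
  rows 4-7 [u,v=01]: 0100  = hex 4
  rows 8-11 [u,v=10]: 0110  = hex 6
  rows 12-15 [u,v=11]: 0100  = hex 4
Counterexample vector (row 0 .. row 15) = 0110010001100100
Output column grouped in 4s = 0110 0100 0110 0100 = 0x6464
Convert to decimal digit by digit (value = value*16 + digit):
  6 -> 6
  6*16 + 4 = 100
  100*16 + 6 = 1606
  1606*16 + 4 = 25700
Decimal = 25700

25700


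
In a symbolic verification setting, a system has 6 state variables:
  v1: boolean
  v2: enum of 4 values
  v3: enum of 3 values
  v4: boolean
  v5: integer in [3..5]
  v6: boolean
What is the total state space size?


State space = product of domain sizes of all variables.
Domain sizes:
  v1 (boolean): 2
  v2 (enum of 4 values): 4
  v3 (enum of 3 values): 3
  v4 (boolean): 2
  v5 (integer in [3..5]): 3
  v6 (boolean): 2
Product = 2 * 4 * 3 * 2 * 3 * 2 = 288

288


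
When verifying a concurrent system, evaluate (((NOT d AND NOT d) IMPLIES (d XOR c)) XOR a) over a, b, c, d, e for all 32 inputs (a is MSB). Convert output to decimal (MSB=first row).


Formula: (((NOT d AND NOT d) IMPLIES (d XOR c)) XOR a) over a, b, c, d, e (32 rows)
Evaluate each row (bits = a,b,c,d,e, MSB first):
  row 0 [00000]: (((NOT 0 AND NOT 0) IMPLIES (0 XOR 0)) XOR 0) -> 0
  row 1 [00001]: (((NOT 0 AND NOT 0) IMPLIES (0 XOR 0)) XOR 0) -> 0
  row 2 [00010]: (((NOT 1 AND NOT 1) IMPLIES (1 XOR 0)) XOR 0) -> 1
  row 3 [00011]: (((NOT 1 AND NOT 1) IMPLIES (1 XOR 0)) XOR 0) -> 1
  row 4 [00100]: (((NOT 0 AND NOT 0) IMPLIES (0 XOR 1)) XOR 0) -> 1
  row 5 [00101]: (((NOT 0 AND NOT 0) IMPLIES (0 XOR 1)) XOR 0) -> 1
  row 6 [00110]: (((NOT 1 AND NOT 1) IMPLIES (1 XOR 1)) XOR 0) -> 1
  row 7 [00111]: (((NOT 1 AND NOT 1) IMPLIES (1 XOR 1)) XOR 0) -> 1
  row 8 [01000]: (((NOT 0 AND NOT 0) IMPLIES (0 XOR 0)) XOR 0) -> 0
  row 9 [01001]: (((NOT 0 AND NOT 0) IMPLIES (0 XOR 0)) XOR 0) -> 0
  row 10 [01010]: (((NOT 1 AND NOT 1) IMPLIES (1 XOR 0)) XOR 0) -> 1
  row 11 [01011]: (((NOT 1 AND NOT 1) IMPLIES (1 XOR 0)) XOR 0) -> 1
  row 12 [01100]: (((NOT 0 AND NOT 0) IMPLIES (0 XOR 1)) XOR 0) -> 1
  row 13 [01101]: (((NOT 0 AND NOT 0) IMPLIES (0 XOR 1)) XOR 0) -> 1
  row 14 [01110]: (((NOT 1 AND NOT 1) IMPLIES (1 XOR 1)) XOR 0) -> 1
  row 15 [01111]: (((NOT 1 AND NOT 1) IMPLIES (1 XOR 1)) XOR 0) -> 1
  row 16 [10000]: (((NOT 0 AND NOT 0) IMPLIES (0 XOR 0)) XOR 1) -> 1
  row 17 [10001]: (((NOT 0 AND NOT 0) IMPLIES (0 XOR 0)) XOR 1) -> 1
  row 18 [10010]: (((NOT 1 AND NOT 1) IMPLIES (1 XOR 0)) XOR 1) -> 0
  row 19 [10011]: (((NOT 1 AND NOT 1) IMPLIES (1 XOR 0)) XOR 1) -> 0
  row 20 [10100]: (((NOT 0 AND NOT 0) IMPLIES (0 XOR 1)) XOR 1) -> 0
  row 21 [10101]: (((NOT 0 AND NOT 0) IMPLIES (0 XOR 1)) XOR 1) -> 0
  row 22 [10110]: (((NOT 1 AND NOT 1) IMPLIES (1 XOR 1)) XOR 1) -> 0
  row 23 [10111]: (((NOT 1 AND NOT 1) IMPLIES (1 XOR 1)) XOR 1) -> 0
  row 24 [11000]: (((NOT 0 AND NOT 0) IMPLIES (0 XOR 0)) XOR 1) -> 1
  row 25 [11001]: (((NOT 0 AND NOT 0) IMPLIES (0 XOR 0)) XOR 1) -> 1
  row 26 [11010]: (((NOT 1 AND NOT 1) IMPLIES (1 XOR 0)) XOR 1) -> 0
  row 27 [11011]: (((NOT 1 AND NOT 1) IMPLIES (1 XOR 0)) XOR 1) -> 0
  row 28 [11100]: (((NOT 0 AND NOT 0) IMPLIES (0 XOR 1)) XOR 1) -> 0
  row 29 [11101]: (((NOT 0 AND NOT 0) IMPLIES (0 XOR 1)) XOR 1) -> 0
  row 30 [11110]: (((NOT 1 AND NOT 1) IMPLIES (1 XOR 1)) XOR 1) -> 0
  row 31 [11111]: (((NOT 1 AND NOT 1) IMPLIES (1 XOR 1)) XOR 1) -> 0
Full result column, 4 rows per line (a,b,c fixed per line; d,e runs 00..11 left to right):
  rows 0-3 [a,b,c=000]: 0011  = hex 3
  rows 4-7 [a,b,c=001]: 1111  = hex F
  rows 8-11 [a,b,c=010]: 0011  = hex 3
  rows 12-15 [a,b,c=011]: 1111  = hex F
  rows 16-19 [a,b,c=100]: 1100  = hex C
  rows 20-23 [a,b,c=101]: 0000  = hex 0
  rows 24-27 [a,b,c=110]: 1100  = hex C
  rows 28-31 [a,b,c=111]: 0000  = hex 0
Output column (row 0 .. row 31) = 00111111001111111100000011000000
Output column grouped in 4s = 0011 1111 0011 1111 1100 0000 1100 0000 = 0x3F3FC0C0
Convert to decimal digit by digit (value = value*16 + digit):
  3 -> 3
  3*16 + 15 (F) = 63
  63*16 + 3 = 1011
  1011*16 + 15 (F) = 16191
  16191*16 + 12 (C) = 259068
  259068*16 + 0 = 4145088
  4145088*16 + 12 (C) = 66321420
  66321420*16 + 0 = 1061142720
Decimal = 1061142720

1061142720


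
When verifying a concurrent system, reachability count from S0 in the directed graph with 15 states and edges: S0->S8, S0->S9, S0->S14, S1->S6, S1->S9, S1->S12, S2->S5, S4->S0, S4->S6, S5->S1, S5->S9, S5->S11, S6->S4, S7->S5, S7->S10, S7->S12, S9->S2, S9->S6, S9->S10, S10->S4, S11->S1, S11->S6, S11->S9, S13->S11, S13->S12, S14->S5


BFS from S0:
  layer 0: {S0}
  layer 1: {S8, S9, S14}
  layer 2: {S2, S5, S6, S10}
  layer 3: {S1, S4, S11}
  layer 4: {S12}
Reachable set: {S0, S1, S2, S4, S5, S6, S8, S9, S10, S11, S12, S14}
Count = 12

12


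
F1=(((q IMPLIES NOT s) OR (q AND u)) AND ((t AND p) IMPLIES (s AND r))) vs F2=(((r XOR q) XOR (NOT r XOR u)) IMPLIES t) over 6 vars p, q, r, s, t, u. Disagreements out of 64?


F1 = (((q IMPLIES NOT s) OR (q AND u)) AND ((t AND p) IMPLIES (s AND r)))
F2 = (((r XOR q) XOR (NOT r XOR u)) IMPLIES t)
Evaluate both on each of 64 rows (bits = p,q,r,s,t,u):
  row 0 [000000]: F1=1 F2=0 (differ) -> 1
  row 1 [000001]: F1=1 F2=1 -> 0
  row 2 [000010]: F1=1 F2=1 -> 0
  row 3 [000011]: F1=1 F2=1 -> 0
  row 4 [000100]: F1=1 F2=0 (differ) -> 1
  (every remaining row is evaluated the same way; all 64 results are listed next)
Full result column, 8 rows per line (p,q,r fixed per line; s,t,u runs 000..111 left to right):
  rows 0-7 [p,q,r=000]: 10001000  (ones: 2)
  rows 8-15 [p,q,r=001]: 10001000  (ones: 2)
  rows 16-23 [p,q,r=010]: 01001110  (ones: 4)
  rows 24-31 [p,q,r=011]: 01001110  (ones: 4)
  rows 32-39 [p,q,r=100]: 10111011  (ones: 6)
  rows 40-47 [p,q,r=101]: 10111000  (ones: 4)
  rows 48-55 [p,q,r=110]: 01111111  (ones: 7)
  rows 56-63 [p,q,r=111]: 01111110  (ones: 6)
Disagreements = 2+2+4+4+6+4+7+6 = 35

35


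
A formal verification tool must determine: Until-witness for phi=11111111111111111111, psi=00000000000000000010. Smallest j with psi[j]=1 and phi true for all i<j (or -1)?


(phi U psi) at 0: need smallest j with psi[j]=1 and phi[i]=1 for all i in [0,j).
Scan from step 0:
  step 0: phi=1, psi=0 -> continue
  step 1: phi=1, psi=0 -> continue
  step 2: phi=1, psi=0 -> continue
  step 3: phi=1, psi=0 -> continue
  step 18: psi=1 and phi held for [0,18) -> witness found
Witness step = 18

18


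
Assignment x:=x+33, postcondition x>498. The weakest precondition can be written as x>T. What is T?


Formula: wp(x:=E, P) = P[E/x] (substitute E for x in postcondition)
Step 1: Postcondition: x>498
Step 2: Substitute x+33 for x: x+33>498
Step 3: Solve for x: x > 498-33 = 465

465


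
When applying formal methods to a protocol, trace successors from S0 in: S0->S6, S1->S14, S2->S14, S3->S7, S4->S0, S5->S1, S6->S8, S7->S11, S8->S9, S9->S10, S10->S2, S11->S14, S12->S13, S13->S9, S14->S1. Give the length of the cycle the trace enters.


Trace from S0 until a state repeats:
  S0 -> S6 -> S8 -> S9 -> S10 -> S2 -> S14 -> S1 -> S14
S14 first seen at step 6, revisited at step 8.
Cycle length = 8 - 6 = 2

2


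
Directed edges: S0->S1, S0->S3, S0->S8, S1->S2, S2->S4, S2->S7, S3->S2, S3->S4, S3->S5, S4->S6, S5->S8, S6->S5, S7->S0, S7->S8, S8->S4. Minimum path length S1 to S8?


BFS layer-by-layer from S1:
  dist 0: {S1}
  dist 1: {S2}
  dist 2: {S4, S7}
  dist 3: {S0, S6, S8}
  -> S8 reached at distance 3
Shortest path length = 3

3
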